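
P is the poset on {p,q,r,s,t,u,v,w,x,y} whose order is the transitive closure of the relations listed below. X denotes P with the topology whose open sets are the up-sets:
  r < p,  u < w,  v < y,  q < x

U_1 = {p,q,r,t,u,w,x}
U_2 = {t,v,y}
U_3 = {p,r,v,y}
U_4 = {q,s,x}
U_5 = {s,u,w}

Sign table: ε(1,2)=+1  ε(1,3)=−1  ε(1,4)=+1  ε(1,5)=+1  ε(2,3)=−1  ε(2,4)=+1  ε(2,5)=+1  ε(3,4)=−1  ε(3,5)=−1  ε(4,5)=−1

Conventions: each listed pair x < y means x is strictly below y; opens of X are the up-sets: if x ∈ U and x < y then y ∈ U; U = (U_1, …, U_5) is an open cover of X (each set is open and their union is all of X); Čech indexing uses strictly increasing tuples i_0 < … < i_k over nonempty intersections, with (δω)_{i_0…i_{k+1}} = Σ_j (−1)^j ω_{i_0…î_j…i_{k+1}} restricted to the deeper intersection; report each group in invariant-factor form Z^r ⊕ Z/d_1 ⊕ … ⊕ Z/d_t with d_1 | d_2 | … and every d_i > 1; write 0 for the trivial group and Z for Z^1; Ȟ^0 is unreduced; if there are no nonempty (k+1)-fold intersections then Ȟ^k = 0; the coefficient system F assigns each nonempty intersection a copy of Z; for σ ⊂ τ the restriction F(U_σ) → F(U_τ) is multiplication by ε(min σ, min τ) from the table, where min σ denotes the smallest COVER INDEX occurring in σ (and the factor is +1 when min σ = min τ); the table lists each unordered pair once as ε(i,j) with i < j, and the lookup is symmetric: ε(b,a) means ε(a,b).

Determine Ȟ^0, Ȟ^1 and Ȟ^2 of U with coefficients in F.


nerve simplices:
  U12={t} U13={p,r} U14={q,x} U15={u,w} U23={v,y} U45={s}
C dims 5,6; δ0: rk 5, SNF 1^4·2
degree 0: 5−5−0 = 0 → Ȟ^0 ≅ 0
degree 1: 6−0−5 = 1 plus torsion [2] → Ȟ^1 ≅ Z ⊕ Z/2
degree 2: 0−0−0 = 0 → Ȟ^2 ≅ 0

Ȟ^0(U;F) ≅ 0, Ȟ^1(U;F) ≅ Z ⊕ Z/2 and Ȟ^2(U;F) ≅ 0


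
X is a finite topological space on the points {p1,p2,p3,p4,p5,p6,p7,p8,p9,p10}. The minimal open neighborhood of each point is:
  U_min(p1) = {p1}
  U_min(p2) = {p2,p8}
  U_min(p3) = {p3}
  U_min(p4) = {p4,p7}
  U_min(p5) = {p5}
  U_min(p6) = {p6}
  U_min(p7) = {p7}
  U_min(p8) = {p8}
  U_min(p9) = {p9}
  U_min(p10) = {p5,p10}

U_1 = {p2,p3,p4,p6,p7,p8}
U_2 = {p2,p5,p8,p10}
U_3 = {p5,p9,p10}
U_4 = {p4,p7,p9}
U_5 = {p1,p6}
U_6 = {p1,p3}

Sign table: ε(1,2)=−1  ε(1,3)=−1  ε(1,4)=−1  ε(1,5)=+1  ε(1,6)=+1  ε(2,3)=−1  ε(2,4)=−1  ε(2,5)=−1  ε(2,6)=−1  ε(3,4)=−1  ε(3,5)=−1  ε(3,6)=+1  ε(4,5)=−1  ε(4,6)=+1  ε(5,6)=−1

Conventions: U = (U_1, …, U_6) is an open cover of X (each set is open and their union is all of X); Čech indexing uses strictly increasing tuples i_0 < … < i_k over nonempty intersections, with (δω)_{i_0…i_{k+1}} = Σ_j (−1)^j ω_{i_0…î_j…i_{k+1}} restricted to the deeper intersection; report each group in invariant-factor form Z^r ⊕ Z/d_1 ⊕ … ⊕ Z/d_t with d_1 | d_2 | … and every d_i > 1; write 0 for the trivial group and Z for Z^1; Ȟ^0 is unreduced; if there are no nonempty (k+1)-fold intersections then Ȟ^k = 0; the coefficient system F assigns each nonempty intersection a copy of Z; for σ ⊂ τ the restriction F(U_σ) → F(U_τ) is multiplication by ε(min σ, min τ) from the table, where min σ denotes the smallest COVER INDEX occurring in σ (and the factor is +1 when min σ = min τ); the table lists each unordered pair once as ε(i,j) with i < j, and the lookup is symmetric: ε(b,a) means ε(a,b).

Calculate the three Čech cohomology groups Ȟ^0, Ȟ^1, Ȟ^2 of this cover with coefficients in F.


nerve simplices:
  U12={p2,p8} U14={p4,p7} U15={p6} U16={p3} U23={p5,p10} U34={p9} U56={p1}
C dims 6,7; δ0: rk 6, SNF 1^5·2
degree 0: 6−6−0 = 0 → Ȟ^0 ≅ 0
degree 1: 7−0−6 = 1 plus torsion [2] → Ȟ^1 ≅ Z ⊕ Z/2
degree 2: 0−0−0 = 0 → Ȟ^2 ≅ 0

Ȟ^0 = 0, Ȟ^1 = Z ⊕ Z/2 and Ȟ^2 = 0


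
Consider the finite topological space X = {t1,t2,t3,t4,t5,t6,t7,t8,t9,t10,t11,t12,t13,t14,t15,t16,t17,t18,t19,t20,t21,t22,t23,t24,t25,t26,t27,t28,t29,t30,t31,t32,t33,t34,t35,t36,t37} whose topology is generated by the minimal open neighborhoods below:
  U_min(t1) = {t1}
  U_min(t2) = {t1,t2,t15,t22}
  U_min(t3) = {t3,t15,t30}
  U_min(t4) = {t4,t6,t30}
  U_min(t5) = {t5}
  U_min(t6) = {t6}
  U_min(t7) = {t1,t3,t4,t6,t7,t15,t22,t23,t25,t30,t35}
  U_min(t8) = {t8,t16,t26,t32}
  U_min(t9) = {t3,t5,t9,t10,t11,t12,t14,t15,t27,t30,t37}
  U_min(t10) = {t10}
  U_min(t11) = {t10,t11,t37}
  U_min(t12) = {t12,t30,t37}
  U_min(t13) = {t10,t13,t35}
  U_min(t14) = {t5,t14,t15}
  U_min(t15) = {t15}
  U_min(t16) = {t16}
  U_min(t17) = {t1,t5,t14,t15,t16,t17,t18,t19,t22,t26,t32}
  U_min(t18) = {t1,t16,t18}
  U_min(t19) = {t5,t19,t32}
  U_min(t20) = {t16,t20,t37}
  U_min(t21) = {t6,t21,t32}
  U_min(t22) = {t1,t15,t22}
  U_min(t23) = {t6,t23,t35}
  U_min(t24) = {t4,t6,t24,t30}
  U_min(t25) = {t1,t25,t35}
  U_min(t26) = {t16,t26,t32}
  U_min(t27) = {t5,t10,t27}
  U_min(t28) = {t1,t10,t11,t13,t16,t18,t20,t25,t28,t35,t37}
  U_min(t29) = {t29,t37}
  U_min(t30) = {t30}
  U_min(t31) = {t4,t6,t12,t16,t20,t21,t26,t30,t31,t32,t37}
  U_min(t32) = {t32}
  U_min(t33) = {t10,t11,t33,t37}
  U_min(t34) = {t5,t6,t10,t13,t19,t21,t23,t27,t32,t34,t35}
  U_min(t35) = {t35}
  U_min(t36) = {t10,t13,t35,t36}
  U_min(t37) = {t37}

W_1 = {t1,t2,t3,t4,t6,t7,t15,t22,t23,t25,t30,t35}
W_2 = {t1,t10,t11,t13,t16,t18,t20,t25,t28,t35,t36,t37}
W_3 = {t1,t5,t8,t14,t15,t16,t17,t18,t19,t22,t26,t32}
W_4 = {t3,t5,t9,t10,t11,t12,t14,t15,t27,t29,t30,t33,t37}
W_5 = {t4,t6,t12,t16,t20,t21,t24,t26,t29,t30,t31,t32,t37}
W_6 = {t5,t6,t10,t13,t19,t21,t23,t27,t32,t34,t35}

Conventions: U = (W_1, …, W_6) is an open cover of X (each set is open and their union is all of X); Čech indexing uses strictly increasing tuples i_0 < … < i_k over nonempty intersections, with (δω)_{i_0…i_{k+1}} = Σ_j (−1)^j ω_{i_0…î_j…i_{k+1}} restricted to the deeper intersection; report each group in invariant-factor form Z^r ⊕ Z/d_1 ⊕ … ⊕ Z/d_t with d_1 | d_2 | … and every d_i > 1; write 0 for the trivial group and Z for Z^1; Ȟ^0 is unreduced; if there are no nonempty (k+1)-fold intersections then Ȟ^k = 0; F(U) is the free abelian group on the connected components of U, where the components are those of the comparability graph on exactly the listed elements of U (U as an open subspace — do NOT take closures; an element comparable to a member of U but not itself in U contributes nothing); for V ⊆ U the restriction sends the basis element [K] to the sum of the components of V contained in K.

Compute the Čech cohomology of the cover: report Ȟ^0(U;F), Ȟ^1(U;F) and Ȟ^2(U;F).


Ȟ^0(U;F) ≅ Z, Ȟ^1(U;F) ≅ 0 and Ȟ^2(U;F) ≅ Z/2

cover nerve:
  W12={t1,t25,t35} W13={t1,t15,t22} W14={t3,t15,t30} W15={t4,t6,t30} W16={t6,t23,t35} W23={t1,t16,t18} W24={t10,t11,t37} W25={t16,t20,t37} W26={t10,t13,t35} W34={t5,t14,t15} W35={t16,t26,t32} W36={t5,t19,t32} W45={t12,t29,t30,t37} W46={t5,t10,t27} W56={t6,t21,t32}
  W123={t1} W126={t35} W134={t15} W145={t30} W156={t6} W235={t16} W245={t37} W246={t10} W346={t5} W356={t32}
components per intersection:
  W1: {t1,t2,t3,t4,t6,t7,t15,t22,t23,t25,t30,t35}
  W2: {t1,t10,t11,t13,t16,t18,t20,t25,t28,t35,t36,t37}
  W3: {t1,t5,t8,t14,t15,t16,t17,t18,t19,t22,t26,t32}
  W4: {t3,t5,t9,t10,t11,t12,t14,t15,t27,t29,t30,t33,t37}
  W5: {t4,t6,t12,t16,t20,t21,t24,t26,t29,t30,t31,t32,t37}
  W6: {t5,t6,t10,t13,t19,t21,t23,t27,t32,t34,t35}
  W12: {t1,t25,t35}
  W13: {t1,t15,t22}
  W14: {t3,t15,t30}
  W15: {t4,t6,t30}
  W16: {t6,t23,t35}
  W23: {t1,t16,t18}
  W24: {t10,t11,t37}
  W25: {t16,t20,t37}
  W26: {t10,t13,t35}
  W34: {t5,t14,t15}
  W35: {t16,t26,t32}
  W36: {t5,t19,t32}
  W45: {t12,t29,t30,t37}
  W46: {t5,t10,t27}
  W56: {t6,t21,t32}
  W123: {t1}
  W126: {t35}
  W134: {t15}
  W145: {t30}
  W156: {t6}
  W235: {t16}
  W245: {t37}
  W246: {t10}
  W346: {t5}
  W356: {t32}
C dims 6,15,10; δ0: rk 5, SNF 1^5; δ1: rk 10, SNF 1^9·2
Ȟ^0: (6−5)−0=1 ⇒ Z
Ȟ^1: (15−10)−5=0 ⇒ 0
Ȟ^2: (10−0)−10=0 plus torsion [2] ⇒ Z/2


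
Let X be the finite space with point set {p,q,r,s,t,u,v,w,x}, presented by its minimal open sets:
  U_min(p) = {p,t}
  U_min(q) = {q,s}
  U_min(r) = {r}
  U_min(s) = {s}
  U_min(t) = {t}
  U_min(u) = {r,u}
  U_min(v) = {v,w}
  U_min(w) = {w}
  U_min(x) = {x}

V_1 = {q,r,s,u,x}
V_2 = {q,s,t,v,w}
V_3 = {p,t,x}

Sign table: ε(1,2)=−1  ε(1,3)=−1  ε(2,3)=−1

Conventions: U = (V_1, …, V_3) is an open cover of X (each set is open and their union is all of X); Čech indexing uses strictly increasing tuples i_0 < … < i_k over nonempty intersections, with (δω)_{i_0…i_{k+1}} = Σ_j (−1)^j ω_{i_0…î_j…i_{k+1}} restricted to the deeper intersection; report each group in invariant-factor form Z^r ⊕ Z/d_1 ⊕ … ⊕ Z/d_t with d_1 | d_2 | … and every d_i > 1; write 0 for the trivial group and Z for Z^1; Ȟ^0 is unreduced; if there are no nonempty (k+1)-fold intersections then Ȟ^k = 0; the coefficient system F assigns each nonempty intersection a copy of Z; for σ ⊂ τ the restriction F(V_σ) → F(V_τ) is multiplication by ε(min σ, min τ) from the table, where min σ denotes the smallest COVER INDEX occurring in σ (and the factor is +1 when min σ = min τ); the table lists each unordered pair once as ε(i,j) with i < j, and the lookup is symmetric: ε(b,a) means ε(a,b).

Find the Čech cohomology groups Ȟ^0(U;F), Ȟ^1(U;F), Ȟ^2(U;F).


nerve of the cover:
  V12={q,s} V13={x} V23={t}
C dims 3,3; δ0: rk 3, SNF 1^2·2
Ȟ^0 = (3 − 3) − 0 = 0, so Ȟ^0 ≅ 0
Ȟ^1 = (3 − 0) − 3 = 0 plus torsion [2], so Ȟ^1 ≅ Z/2
Ȟ^2 = (0 − 0) − 0 = 0, so Ȟ^2 ≅ 0

Ȟ^0(U;F) ≅ 0,  Ȟ^1(U;F) ≅ Z/2,  Ȟ^2(U;F) ≅ 0


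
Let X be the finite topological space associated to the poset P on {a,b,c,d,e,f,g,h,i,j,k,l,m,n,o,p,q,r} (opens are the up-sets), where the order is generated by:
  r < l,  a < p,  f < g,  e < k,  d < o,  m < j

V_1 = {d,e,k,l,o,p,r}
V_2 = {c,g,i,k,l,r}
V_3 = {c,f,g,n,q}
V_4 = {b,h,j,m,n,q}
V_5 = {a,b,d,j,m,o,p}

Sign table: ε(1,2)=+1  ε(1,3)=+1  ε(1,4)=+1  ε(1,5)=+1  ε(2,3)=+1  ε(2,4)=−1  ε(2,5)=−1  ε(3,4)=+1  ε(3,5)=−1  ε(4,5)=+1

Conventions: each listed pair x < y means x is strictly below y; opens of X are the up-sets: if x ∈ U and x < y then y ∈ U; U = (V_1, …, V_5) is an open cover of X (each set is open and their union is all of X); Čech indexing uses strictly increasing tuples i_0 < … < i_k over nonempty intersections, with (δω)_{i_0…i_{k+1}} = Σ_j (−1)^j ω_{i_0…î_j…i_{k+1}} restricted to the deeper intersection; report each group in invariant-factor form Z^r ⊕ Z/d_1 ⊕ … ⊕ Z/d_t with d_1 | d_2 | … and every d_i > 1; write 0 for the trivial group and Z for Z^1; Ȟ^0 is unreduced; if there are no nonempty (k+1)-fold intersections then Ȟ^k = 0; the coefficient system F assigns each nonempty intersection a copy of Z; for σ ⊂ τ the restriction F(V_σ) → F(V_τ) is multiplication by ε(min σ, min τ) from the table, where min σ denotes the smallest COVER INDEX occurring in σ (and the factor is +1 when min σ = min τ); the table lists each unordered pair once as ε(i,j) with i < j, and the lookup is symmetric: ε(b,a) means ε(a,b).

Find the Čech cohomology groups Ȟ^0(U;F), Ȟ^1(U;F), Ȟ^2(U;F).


Ȟ^0(U;F) ≅ Z, Ȟ^1(U;F) ≅ Z, Ȟ^2(U;F) ≅ 0

nerve simplices:
  V12={k,l,r} V15={d,o,p} V23={c,g} V34={n,q} V45={b,j,m}
C dims 5,5; δ0: rk 4, SNF 1^4
degree 0: 5−4−0 = 1 → Ȟ^0 ≅ Z
degree 1: 5−0−4 = 1 → Ȟ^1 ≅ Z
degree 2: 0−0−0 = 0 → Ȟ^2 ≅ 0


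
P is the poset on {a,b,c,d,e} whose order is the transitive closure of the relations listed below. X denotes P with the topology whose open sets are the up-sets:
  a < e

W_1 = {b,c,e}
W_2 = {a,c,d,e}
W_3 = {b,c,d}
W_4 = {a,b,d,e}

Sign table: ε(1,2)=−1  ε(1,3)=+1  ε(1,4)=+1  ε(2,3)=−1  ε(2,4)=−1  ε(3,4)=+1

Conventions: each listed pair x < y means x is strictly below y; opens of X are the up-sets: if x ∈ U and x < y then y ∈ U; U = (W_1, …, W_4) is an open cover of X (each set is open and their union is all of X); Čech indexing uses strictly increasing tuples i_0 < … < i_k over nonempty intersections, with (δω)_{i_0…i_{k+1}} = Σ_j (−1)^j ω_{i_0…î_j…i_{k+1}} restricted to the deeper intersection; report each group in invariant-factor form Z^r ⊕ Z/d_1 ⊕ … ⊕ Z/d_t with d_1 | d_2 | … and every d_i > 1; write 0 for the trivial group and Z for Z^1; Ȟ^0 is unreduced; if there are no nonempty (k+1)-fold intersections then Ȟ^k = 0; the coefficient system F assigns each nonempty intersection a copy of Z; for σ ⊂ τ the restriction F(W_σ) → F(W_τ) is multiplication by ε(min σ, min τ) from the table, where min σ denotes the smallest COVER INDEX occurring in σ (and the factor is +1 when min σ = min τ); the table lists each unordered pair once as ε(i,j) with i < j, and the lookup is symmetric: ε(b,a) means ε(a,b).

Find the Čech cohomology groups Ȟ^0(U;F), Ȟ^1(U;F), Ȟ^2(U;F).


Ȟ^0 = Z, Ȟ^1 = 0 and Ȟ^2 = Z

cover nerve:
  W12={c,e} W13={b,c} W14={b,e} W23={c,d} W24={a,d,e} W34={b,d}
  W123={c} W124={e} W134={b} W234={d}
C dims 4,6,4; δ0: rk 3, SNF 1^3; δ1: rk 3, SNF 1^3
Ȟ^0: (4−3)−0=1 ⇒ Z
Ȟ^1: (6−3)−3=0 ⇒ 0
Ȟ^2: (4−0)−3=1 ⇒ Z


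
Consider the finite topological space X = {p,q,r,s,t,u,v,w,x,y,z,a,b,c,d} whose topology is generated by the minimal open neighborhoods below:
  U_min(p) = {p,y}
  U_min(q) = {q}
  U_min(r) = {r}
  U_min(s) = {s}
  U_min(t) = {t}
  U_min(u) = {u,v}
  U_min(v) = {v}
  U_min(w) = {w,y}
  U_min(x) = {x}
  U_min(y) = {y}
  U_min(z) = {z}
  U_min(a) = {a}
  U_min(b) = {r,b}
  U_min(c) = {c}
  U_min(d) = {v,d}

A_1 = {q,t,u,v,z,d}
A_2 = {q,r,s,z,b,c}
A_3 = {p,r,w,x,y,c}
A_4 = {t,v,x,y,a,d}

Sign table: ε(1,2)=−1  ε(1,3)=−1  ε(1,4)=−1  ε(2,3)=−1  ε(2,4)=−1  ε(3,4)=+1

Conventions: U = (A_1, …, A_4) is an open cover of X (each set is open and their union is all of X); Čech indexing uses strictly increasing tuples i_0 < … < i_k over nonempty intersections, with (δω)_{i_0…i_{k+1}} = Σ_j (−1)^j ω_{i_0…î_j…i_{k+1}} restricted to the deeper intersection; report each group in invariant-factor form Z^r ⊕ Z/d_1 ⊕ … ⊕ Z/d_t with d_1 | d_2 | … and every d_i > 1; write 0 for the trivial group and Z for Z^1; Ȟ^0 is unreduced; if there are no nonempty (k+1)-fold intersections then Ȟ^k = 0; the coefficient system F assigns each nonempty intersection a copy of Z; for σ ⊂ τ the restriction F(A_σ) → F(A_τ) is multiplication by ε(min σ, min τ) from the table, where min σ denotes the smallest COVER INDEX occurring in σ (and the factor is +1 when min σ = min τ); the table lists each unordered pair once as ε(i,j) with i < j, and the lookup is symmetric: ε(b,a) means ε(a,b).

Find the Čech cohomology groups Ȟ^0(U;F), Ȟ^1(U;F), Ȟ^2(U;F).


nonempty overlaps:
  A12={q,z} A14={t,v,d} A23={r,c} A34={x,y}
C dims 4,4; δ0: rk 4, SNF 1^3·2
degree 0: 4−4−0 = 0 → Ȟ^0 ≅ 0
degree 1: 4−0−4 = 0 plus torsion [2] → Ȟ^1 ≅ Z/2
degree 2: 0−0−0 = 0 → Ȟ^2 ≅ 0

Ȟ^0 ≅ 0; Ȟ^1 ≅ Z/2; Ȟ^2 ≅ 0


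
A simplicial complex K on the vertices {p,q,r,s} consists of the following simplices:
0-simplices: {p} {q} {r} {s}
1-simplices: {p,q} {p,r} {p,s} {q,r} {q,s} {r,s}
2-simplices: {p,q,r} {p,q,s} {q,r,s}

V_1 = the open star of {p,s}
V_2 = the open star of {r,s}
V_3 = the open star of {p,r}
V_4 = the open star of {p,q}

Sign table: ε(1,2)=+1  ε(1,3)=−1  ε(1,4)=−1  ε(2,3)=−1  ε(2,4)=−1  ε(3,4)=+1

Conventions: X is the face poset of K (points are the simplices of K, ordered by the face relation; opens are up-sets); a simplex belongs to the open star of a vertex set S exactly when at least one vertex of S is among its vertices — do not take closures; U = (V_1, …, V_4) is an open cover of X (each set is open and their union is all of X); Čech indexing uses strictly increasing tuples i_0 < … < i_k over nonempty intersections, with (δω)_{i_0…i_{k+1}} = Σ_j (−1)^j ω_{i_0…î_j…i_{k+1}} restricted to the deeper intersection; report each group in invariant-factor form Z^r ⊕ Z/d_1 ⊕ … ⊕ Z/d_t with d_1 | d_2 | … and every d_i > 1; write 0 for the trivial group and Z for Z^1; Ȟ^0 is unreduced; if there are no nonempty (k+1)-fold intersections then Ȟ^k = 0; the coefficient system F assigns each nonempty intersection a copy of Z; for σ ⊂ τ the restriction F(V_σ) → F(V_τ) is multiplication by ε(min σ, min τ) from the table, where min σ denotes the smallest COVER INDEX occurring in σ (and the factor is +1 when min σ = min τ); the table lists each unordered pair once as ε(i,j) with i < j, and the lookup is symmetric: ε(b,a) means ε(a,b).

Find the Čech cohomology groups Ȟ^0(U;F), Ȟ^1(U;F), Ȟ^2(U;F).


cover nerve:
  V1={{p},{s},{p,q},{p,r},{p,s},{q,s},{r,s},{p,q,r},{p,q,s},{q,r,s}} V2={{r},{s},{p,r},{p,s},{q,r},{q,s},{r,s},{p,q,r},{p,q,s},{q,r,s}} V3={{p},{r},{p,q},{p,r},{p,s},{q,r},{r,s},{p,q,r},{p,q,s},{q,r,s}} V4={{p},{q},{p,q},{p,r},{p,s},{q,r},{q,s},{p,q,r},{p,q,s},{q,r,s}}
  V12={{s},{p,r},{p,s},{q,s},{r,s},{p,q,r},{p,q,s},{q,r,s}} V13={{p},{p,q},{p,r},{p,s},{r,s},{p,q,r},{p,q,s},{q,r,s}} V14={{p},{p,q},{p,r},{p,s},{q,s},{p,q,r},{p,q,s},{q,r,s}} V23={{r},{p,r},{p,s},{q,r},{r,s},{p,q,r},{p,q,s},{q,r,s}} V24={{p,r},{p,s},{q,r},{q,s},{p,q,r},{p,q,s},{q,r,s}} V34={{p},{p,q},{p,r},{p,s},{q,r},{p,q,r},{p,q,s},{q,r,s}}
  V123={{p,r},{p,s},{r,s},{p,q,r},{p,q,s},{q,r,s}} V124={{p,r},{p,s},{q,s},{p,q,r},{p,q,s},{q,r,s}} V134={{p},{p,q},{p,r},{p,s},{p,q,r},{p,q,s},{q,r,s}} V234={{p,r},{p,s},{q,r},{p,q,r},{p,q,s},{q,r,s}}
  V1234={{p,r},{p,s},{p,q,r},{p,q,s},{q,r,s}}
C dims 4,6,4,1; δ0: rk 3, SNF 1^3; δ1: rk 3, SNF 1^3; δ2: rk 1, SNF 1^1
Ȟ^0: (4−3)−0=1 ⇒ Z
Ȟ^1: (6−3)−3=0 ⇒ 0
Ȟ^2: (4−1)−3=0 ⇒ 0

Ȟ^0 ≅ Z,  Ȟ^1 ≅ 0,  Ȟ^2 ≅ 0


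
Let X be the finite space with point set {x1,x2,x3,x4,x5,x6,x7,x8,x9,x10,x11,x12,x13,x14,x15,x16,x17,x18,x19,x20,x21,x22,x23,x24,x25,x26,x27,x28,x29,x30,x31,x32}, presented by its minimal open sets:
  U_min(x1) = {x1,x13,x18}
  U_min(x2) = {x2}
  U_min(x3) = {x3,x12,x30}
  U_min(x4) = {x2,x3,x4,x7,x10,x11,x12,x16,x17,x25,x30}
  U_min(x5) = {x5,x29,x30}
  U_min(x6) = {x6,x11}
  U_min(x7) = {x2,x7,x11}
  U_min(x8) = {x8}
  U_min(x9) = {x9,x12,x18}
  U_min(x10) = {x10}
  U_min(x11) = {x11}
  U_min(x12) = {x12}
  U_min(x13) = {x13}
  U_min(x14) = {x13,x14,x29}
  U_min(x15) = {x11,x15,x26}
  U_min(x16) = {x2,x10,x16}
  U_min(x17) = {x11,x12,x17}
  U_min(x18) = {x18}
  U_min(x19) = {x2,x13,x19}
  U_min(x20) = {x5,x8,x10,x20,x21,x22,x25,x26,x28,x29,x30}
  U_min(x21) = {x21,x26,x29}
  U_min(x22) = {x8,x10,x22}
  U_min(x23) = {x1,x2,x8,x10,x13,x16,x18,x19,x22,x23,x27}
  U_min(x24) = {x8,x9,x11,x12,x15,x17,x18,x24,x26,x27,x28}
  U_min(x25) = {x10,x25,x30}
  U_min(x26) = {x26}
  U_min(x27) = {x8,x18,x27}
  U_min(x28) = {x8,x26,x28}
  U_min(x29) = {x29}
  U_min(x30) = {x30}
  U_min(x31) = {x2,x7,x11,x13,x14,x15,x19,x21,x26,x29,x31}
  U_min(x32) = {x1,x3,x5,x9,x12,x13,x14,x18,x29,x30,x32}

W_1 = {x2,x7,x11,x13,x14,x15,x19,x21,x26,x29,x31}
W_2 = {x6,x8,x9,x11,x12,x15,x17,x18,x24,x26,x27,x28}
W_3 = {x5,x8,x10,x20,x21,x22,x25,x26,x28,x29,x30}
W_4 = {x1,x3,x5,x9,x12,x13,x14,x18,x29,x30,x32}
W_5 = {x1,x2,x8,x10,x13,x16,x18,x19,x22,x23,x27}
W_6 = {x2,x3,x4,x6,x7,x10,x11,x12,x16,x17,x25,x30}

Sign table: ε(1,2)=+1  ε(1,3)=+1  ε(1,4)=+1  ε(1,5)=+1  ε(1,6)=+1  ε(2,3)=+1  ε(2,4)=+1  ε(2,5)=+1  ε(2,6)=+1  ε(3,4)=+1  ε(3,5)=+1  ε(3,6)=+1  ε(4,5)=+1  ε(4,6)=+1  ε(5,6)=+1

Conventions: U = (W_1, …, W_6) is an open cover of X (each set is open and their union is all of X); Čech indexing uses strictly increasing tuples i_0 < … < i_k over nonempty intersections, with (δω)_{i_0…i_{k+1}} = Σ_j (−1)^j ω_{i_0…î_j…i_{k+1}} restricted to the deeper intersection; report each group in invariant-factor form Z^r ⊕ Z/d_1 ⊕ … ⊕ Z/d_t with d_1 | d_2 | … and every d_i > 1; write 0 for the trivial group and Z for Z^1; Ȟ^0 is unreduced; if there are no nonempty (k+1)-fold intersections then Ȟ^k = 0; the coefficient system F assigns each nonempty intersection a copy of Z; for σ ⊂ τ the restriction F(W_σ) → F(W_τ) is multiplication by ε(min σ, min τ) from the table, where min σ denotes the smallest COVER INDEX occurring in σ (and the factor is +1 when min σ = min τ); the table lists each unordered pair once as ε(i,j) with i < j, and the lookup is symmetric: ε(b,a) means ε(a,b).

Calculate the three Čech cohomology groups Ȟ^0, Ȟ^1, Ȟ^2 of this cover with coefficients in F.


Ȟ^0 ≅ Z, Ȟ^1 ≅ 0 and Ȟ^2 ≅ Z/2

intersection data:
  W12={x11,x15,x26} W13={x21,x26,x29} W14={x13,x14,x29} W15={x2,x13,x19} W16={x2,x7,x11} W23={x8,x26,x28} W24={x9,x12,x18} W25={x8,x18,x27} W26={x6,x11,x12,x17} W34={x5,x29,x30} W35={x8,x10,x22} W36={x10,x25,x30} W45={x1,x13,x18} W46={x3,x12,x30} W56={x2,x10,x16}
  W123={x26} W126={x11} W134={x29} W145={x13} W156={x2} W235={x8} W245={x18} W246={x12} W346={x30} W356={x10}
C dims 6,15,10; δ0: rk 5, SNF 1^5; δ1: rk 10, SNF 1^9·2
Ȟ^0 = (6 − 5) − 0 = 1, so Ȟ^0 ≅ Z
Ȟ^1 = (15 − 10) − 5 = 0, so Ȟ^1 ≅ 0
Ȟ^2 = (10 − 0) − 10 = 0 plus torsion [2], so Ȟ^2 ≅ Z/2


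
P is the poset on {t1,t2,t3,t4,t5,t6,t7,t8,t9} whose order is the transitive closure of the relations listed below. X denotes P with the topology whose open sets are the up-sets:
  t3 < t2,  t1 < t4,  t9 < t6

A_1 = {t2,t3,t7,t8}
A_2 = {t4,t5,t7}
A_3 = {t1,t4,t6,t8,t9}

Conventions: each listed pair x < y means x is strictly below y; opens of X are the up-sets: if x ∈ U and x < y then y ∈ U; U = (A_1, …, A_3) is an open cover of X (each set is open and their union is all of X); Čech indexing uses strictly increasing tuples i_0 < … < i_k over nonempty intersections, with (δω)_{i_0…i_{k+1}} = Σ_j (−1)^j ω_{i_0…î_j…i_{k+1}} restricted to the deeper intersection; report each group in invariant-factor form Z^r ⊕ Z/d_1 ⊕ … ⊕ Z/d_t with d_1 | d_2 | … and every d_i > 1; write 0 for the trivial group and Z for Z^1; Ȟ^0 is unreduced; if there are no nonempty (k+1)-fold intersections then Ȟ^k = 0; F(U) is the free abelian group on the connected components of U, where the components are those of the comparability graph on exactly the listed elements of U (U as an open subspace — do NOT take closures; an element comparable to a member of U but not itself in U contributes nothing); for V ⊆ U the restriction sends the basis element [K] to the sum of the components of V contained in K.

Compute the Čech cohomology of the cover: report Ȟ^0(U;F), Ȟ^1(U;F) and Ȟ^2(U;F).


Ȟ^0(U;F) ≅ Z^6, Ȟ^1(U;F) ≅ 0, Ȟ^2(U;F) ≅ 0

cover nerve:
  A12={t7} A13={t8} A23={t4}
components per intersection:
  A1: {t2,t3} {t7} {t8}
  A2: {t4} {t5} {t7}
  A3: {t1,t4} {t6,t9} {t8}
  A12: {t7}
  A13: {t8}
  A23: {t4}
C dims 9,3; δ0: rk 3, SNF 1^3
Ȟ^0: (9−3)−0=6 ⇒ Z^6
Ȟ^1: (3−0)−3=0 ⇒ 0
Ȟ^2: (0−0)−0=0 ⇒ 0


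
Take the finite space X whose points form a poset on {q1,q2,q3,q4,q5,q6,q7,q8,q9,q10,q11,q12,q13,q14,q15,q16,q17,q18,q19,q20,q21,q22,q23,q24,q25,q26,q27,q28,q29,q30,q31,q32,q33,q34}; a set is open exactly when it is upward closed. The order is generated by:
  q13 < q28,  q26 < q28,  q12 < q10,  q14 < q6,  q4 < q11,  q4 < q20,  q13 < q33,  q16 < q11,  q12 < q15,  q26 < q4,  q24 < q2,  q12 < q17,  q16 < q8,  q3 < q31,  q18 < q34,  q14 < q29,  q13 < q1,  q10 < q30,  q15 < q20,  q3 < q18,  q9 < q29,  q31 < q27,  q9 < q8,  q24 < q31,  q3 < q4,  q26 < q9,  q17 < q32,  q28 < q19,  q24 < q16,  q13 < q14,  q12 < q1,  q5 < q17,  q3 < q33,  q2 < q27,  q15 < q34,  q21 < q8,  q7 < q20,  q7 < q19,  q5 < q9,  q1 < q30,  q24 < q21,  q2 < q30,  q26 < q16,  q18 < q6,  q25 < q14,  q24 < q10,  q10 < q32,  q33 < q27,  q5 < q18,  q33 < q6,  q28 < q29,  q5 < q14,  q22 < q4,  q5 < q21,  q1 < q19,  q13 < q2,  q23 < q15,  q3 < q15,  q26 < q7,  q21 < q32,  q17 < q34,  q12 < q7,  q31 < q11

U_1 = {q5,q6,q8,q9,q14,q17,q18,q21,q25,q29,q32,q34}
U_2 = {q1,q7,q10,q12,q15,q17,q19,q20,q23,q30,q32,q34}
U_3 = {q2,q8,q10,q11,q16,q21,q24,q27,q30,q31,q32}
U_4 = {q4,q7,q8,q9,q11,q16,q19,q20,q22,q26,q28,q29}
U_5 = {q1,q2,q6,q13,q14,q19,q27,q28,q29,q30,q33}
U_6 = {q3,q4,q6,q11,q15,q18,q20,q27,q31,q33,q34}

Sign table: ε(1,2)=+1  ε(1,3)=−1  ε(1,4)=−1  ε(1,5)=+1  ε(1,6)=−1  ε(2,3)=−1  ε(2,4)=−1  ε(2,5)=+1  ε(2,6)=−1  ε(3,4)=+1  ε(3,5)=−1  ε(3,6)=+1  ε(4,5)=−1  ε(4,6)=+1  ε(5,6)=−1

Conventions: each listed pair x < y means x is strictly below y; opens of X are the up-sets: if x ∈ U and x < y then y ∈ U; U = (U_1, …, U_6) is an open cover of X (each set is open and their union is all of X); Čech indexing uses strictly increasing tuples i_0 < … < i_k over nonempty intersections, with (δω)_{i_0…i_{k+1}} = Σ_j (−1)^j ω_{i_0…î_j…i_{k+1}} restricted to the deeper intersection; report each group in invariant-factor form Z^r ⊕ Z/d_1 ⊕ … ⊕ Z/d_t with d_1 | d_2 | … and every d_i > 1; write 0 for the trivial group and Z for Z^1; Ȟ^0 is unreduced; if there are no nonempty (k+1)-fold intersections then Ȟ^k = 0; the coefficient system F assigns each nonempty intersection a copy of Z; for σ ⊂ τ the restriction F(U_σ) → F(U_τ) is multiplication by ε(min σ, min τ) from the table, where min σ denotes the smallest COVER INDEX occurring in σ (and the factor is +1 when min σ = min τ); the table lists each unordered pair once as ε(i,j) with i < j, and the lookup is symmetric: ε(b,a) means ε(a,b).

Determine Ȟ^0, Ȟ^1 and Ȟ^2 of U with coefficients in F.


Ȟ^0 ≅ Z, Ȟ^1 ≅ 0, Ȟ^2 ≅ Z/2

intersection data:
  U12={q17,q32,q34} U13={q8,q21,q32} U14={q8,q9,q29} U15={q6,q14,q29} U16={q6,q18,q34} U23={q10,q30,q32} U24={q7,q19,q20} U25={q1,q19,q30} U26={q15,q20,q34} U34={q8,q11,q16} U35={q2,q27,q30} U36={q11,q27,q31} U45={q19,q28,q29} U46={q4,q11,q20} U56={q6,q27,q33}
  U123={q32} U126={q34} U134={q8} U145={q29} U156={q6} U235={q30} U245={q19} U246={q20} U346={q11} U356={q27}
C dims 6,15,10; δ0: rk 5, SNF 1^5; δ1: rk 10, SNF 1^9·2
Ȟ^0 = (6 − 5) − 0 = 1, so Ȟ^0 ≅ Z
Ȟ^1 = (15 − 10) − 5 = 0, so Ȟ^1 ≅ 0
Ȟ^2 = (10 − 0) − 10 = 0 plus torsion [2], so Ȟ^2 ≅ Z/2


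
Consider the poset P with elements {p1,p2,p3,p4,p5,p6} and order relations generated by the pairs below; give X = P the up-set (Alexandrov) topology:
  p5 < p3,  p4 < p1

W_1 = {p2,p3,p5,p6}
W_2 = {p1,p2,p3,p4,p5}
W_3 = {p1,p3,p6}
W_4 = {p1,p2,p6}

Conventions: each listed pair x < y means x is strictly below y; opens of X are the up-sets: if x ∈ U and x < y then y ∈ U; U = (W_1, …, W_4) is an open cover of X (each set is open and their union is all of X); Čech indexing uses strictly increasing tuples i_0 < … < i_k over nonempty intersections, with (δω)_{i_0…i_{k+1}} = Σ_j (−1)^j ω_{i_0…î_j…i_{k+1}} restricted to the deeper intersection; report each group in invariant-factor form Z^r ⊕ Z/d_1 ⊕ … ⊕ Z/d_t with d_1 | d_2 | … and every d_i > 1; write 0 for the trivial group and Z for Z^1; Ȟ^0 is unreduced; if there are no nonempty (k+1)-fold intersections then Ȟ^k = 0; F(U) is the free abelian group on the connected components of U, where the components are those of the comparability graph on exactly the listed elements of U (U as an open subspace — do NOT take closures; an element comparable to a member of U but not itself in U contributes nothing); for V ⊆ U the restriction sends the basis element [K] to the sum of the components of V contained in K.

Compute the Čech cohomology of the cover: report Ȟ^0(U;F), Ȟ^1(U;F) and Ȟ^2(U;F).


Ȟ^0 = Z^4; Ȟ^1 = 0; Ȟ^2 = 0

cover nerve:
  W12={p2,p3,p5} W13={p3,p6} W14={p2,p6} W23={p1,p3} W24={p1,p2} W34={p1,p6}
  W123={p3} W124={p2} W134={p6} W234={p1}
components per intersection:
  W1: {p2} {p3,p5} {p6}
  W2: {p1,p4} {p2} {p3,p5}
  W3: {p1} {p3} {p6}
  W4: {p1} {p2} {p6}
  W12: {p2} {p3,p5}
  W13: {p3} {p6}
  W14: {p2} {p6}
  W23: {p1} {p3}
  W24: {p1} {p2}
  W34: {p1} {p6}
  W123: {p3}
  W124: {p2}
  W134: {p6}
  W234: {p1}
C dims 12,12,4; δ0: rk 8, SNF 1^8; δ1: rk 4, SNF 1^4
Ȟ^0: (12−8)−0=4 ⇒ Z^4
Ȟ^1: (12−4)−8=0 ⇒ 0
Ȟ^2: (4−0)−4=0 ⇒ 0


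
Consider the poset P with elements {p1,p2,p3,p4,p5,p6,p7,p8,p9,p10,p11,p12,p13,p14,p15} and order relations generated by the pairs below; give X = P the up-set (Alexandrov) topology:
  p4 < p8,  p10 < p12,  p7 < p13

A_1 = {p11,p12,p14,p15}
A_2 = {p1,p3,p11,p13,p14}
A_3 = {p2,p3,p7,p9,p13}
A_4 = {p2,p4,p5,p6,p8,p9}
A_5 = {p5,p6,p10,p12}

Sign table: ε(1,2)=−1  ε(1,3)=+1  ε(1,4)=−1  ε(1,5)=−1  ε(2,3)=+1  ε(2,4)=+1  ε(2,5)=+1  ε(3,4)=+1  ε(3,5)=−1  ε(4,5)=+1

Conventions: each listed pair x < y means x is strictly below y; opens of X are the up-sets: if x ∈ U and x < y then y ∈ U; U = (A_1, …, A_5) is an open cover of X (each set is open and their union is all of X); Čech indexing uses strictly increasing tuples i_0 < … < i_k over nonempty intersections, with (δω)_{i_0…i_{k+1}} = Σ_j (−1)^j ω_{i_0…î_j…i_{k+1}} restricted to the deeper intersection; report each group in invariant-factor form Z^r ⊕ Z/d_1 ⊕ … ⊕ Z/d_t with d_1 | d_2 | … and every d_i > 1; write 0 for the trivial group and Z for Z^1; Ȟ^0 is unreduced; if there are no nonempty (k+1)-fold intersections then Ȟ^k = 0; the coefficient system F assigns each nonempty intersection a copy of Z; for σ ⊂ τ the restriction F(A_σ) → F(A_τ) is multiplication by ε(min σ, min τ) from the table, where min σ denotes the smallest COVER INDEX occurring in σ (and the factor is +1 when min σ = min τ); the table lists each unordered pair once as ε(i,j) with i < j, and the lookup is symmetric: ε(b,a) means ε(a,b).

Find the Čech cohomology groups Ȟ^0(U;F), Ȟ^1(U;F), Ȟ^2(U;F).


Ȟ^0 ≅ Z, Ȟ^1 ≅ Z, Ȟ^2 ≅ 0

nonempty intersections:
  A12={p11,p14} A15={p12} A23={p3,p13} A34={p2,p9} A45={p5,p6}
C dims 5,5; δ0: rk 4, SNF 1^4
Ȟ^0: (5−4)−0=1 ⇒ Z
Ȟ^1: (5−0)−4=1 ⇒ Z
Ȟ^2: (0−0)−0=0 ⇒ 0


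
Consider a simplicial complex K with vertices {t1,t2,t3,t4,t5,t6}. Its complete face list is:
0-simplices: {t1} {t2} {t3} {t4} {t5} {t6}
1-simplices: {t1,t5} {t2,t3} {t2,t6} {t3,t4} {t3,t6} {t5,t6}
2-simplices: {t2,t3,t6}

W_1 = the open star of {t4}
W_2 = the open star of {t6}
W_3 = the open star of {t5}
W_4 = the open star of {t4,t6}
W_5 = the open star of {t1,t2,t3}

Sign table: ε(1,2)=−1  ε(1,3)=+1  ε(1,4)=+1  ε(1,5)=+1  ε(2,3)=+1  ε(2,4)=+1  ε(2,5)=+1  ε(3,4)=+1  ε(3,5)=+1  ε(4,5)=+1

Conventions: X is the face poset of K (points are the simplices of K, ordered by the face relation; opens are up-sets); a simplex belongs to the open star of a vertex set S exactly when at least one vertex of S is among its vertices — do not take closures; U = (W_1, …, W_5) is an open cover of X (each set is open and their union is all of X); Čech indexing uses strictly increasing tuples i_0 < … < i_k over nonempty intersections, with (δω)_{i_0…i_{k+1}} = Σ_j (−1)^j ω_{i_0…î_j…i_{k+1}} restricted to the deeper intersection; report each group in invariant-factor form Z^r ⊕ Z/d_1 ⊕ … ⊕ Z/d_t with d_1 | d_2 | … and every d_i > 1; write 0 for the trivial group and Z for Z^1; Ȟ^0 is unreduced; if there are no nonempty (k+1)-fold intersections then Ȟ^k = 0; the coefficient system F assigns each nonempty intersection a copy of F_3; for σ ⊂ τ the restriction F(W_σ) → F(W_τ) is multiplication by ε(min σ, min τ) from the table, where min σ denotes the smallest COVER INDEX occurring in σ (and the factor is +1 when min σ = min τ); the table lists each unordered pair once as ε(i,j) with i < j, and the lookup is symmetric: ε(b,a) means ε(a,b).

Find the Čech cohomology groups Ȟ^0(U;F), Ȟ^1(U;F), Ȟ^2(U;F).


Ȟ^0 ≅ Z/3, Ȟ^1 ≅ Z/3 and Ȟ^2 ≅ 0

nonempty overlaps:
  W1={{t4},{t3,t4}} W2={{t6},{t2,t6},{t3,t6},{t5,t6},{t2,t3,t6}} W3={{t5},{t1,t5},{t5,t6}} W4={{t4},{t6},{t2,t6},{t3,t4},{t3,t6},{t5,t6},{t2,t3,t6}} W5={{t1},{t2},{t3},{t1,t5},{t2,t3},{t2,t6},{t3,t4},{t3,t6},{t2,t3,t6}}
  W14={{t4},{t3,t4}} W15={{t3,t4}} W23={{t5,t6}} W24={{t6},{t2,t6},{t3,t6},{t5,t6},{t2,t3,t6}} W25={{t2,t6},{t3,t6},{t2,t3,t6}} W34={{t5,t6}} W35={{t1,t5}} W45={{t2,t6},{t3,t4},{t3,t6},{t2,t3,t6}}
  W145={{t3,t4}} W234={{t5,t6}} W245={{t2,t6},{t3,t6},{t2,t3,t6}}
C dims 5,8,3; δ0: rk_F3 4; δ1: rk_F3 3
degree 0: 5−4−0 = 1 → Ȟ^0 ≅ Z/3
degree 1: 8−3−4 = 1 → Ȟ^1 ≅ Z/3
degree 2: 3−0−3 = 0 → Ȟ^2 ≅ 0


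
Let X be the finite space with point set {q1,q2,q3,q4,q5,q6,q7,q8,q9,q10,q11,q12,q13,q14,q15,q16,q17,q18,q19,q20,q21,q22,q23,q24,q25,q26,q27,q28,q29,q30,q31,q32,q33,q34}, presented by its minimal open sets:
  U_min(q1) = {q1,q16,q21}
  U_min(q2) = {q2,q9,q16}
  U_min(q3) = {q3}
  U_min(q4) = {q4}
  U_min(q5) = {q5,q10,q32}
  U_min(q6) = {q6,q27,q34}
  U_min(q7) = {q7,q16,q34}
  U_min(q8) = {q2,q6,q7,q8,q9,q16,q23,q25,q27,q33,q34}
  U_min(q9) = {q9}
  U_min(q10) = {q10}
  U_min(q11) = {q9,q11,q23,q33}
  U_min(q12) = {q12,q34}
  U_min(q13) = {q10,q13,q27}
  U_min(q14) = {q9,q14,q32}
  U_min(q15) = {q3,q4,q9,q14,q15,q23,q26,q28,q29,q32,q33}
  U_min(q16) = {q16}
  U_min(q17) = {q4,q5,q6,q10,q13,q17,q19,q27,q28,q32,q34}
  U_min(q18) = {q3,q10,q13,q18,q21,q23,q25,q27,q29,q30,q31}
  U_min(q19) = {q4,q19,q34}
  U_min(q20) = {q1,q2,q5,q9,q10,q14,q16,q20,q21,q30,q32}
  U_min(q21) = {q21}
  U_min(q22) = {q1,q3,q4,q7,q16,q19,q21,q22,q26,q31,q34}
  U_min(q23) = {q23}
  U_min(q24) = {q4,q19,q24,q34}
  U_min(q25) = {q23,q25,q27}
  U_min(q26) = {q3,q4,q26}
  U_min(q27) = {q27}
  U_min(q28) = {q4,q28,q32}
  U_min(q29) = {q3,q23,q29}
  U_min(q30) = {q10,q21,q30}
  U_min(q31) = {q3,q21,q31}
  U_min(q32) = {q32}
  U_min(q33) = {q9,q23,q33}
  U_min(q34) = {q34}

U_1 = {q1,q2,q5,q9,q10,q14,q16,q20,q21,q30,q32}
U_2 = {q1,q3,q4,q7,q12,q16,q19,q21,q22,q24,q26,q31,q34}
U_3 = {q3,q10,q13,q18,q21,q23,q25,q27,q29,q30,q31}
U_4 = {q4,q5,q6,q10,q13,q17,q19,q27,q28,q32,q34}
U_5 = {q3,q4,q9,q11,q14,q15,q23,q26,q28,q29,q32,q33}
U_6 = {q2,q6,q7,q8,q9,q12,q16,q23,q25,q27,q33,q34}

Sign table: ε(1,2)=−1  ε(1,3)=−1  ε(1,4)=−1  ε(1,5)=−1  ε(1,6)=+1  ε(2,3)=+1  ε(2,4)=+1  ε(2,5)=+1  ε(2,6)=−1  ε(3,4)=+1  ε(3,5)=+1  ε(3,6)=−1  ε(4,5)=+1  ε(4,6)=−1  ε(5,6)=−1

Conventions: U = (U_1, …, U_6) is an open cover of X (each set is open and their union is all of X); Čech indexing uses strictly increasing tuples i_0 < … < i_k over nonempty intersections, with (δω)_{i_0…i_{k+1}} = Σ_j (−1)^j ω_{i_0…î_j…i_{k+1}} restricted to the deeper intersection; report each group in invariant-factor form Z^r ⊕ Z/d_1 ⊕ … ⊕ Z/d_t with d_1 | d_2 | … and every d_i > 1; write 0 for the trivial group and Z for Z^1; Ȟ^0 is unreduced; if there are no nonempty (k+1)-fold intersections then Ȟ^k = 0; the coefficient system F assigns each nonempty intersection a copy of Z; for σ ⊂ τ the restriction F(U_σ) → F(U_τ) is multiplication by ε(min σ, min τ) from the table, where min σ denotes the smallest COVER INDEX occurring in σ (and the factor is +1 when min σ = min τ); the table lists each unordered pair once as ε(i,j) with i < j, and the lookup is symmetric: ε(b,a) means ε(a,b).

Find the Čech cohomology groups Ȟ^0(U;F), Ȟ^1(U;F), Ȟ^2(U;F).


nonempty intersections:
  U12={q1,q16,q21} U13={q10,q21,q30} U14={q5,q10,q32} U15={q9,q14,q32} U16={q2,q9,q16} U23={q3,q21,q31} U24={q4,q19,q34} U25={q3,q4,q26} U26={q7,q12,q16,q34} U34={q10,q13,q27} U35={q3,q23,q29} U36={q23,q25,q27} U45={q4,q28,q32} U46={q6,q27,q34} U56={q9,q23,q33}
  U123={q21} U126={q16} U134={q10} U145={q32} U156={q9} U235={q3} U245={q4} U246={q34} U346={q27} U356={q23}
C dims 6,15,10; δ0: rk 5, SNF 1^5; δ1: rk 10, SNF 1^9·2
Ȟ^0: (6−5)−0=1 ⇒ Z
Ȟ^1: (15−10)−5=0 ⇒ 0
Ȟ^2: (10−0)−10=0 plus torsion [2] ⇒ Z/2

Ȟ^0(U;F) ≅ Z, Ȟ^1(U;F) ≅ 0 and Ȟ^2(U;F) ≅ Z/2


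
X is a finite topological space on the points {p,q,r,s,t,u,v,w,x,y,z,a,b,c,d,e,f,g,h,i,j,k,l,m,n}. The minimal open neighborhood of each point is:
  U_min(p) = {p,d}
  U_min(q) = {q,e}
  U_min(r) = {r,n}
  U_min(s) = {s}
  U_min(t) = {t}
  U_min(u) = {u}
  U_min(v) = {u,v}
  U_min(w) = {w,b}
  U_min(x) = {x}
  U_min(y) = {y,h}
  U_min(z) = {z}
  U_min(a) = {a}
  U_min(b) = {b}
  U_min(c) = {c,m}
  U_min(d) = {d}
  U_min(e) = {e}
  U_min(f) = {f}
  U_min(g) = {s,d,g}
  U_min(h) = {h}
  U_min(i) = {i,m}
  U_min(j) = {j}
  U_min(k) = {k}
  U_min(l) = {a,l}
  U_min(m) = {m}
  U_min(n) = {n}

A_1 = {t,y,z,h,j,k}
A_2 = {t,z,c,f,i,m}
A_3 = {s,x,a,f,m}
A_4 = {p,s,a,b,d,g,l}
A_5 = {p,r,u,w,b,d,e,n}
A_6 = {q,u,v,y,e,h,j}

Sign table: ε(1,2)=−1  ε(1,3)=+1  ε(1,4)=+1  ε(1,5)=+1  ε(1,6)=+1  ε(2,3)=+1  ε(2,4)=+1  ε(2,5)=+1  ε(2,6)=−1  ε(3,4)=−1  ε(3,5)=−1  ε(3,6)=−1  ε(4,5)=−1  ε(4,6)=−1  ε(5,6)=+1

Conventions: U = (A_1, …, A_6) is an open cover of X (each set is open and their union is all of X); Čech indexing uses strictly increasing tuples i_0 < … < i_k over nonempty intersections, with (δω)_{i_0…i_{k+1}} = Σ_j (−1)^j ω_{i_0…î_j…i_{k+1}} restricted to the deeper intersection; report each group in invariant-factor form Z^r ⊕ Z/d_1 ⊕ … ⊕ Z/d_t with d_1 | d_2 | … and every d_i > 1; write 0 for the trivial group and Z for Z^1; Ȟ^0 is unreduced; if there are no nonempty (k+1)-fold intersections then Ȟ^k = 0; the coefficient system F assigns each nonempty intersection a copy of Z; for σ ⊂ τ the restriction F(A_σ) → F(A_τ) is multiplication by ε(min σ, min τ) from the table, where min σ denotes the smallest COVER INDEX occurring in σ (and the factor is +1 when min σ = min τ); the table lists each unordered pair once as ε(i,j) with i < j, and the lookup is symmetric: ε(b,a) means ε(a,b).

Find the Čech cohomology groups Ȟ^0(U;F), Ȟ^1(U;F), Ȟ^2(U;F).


nonempty intersections:
  A12={t,z} A16={y,h,j} A23={f,m} A34={s,a} A45={p,b,d} A56={u,e}
C dims 6,6; δ0: rk 6, SNF 1^5·2
Ȟ^0: (6−6)−0=0 ⇒ 0
Ȟ^1: (6−0)−6=0 plus torsion [2] ⇒ Z/2
Ȟ^2: (0−0)−0=0 ⇒ 0

Ȟ^0 ≅ 0; Ȟ^1 ≅ Z/2; Ȟ^2 ≅ 0


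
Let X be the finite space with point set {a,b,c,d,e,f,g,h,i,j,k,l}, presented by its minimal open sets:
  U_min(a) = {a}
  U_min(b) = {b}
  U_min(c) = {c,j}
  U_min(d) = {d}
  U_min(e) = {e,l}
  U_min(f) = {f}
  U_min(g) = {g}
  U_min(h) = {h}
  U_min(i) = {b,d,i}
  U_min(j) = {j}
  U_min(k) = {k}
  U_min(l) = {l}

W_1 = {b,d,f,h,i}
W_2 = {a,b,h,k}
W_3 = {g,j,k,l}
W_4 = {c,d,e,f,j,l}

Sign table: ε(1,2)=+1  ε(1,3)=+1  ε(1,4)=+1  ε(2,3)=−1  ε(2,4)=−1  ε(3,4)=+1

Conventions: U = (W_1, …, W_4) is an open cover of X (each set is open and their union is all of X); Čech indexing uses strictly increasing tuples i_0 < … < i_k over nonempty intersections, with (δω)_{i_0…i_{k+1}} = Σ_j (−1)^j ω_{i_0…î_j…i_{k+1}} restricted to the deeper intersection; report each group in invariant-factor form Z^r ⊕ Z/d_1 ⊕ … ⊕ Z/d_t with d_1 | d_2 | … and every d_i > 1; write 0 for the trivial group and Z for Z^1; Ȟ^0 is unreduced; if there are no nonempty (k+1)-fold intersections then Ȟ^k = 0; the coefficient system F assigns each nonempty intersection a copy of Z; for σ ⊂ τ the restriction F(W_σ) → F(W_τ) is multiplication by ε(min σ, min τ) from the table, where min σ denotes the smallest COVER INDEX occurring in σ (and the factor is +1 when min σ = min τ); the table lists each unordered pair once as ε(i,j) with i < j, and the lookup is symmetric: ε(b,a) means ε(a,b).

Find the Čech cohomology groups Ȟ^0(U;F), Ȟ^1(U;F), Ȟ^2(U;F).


intersection data:
  W12={b,h} W14={d,f} W23={k} W34={j,l}
C dims 4,4; δ0: rk 4, SNF 1^3·2
Ȟ^0 = (4 − 4) − 0 = 0, so Ȟ^0 ≅ 0
Ȟ^1 = (4 − 0) − 4 = 0 plus torsion [2], so Ȟ^1 ≅ Z/2
Ȟ^2 = (0 − 0) − 0 = 0, so Ȟ^2 ≅ 0

Ȟ^0 ≅ 0; Ȟ^1 ≅ Z/2; Ȟ^2 ≅ 0


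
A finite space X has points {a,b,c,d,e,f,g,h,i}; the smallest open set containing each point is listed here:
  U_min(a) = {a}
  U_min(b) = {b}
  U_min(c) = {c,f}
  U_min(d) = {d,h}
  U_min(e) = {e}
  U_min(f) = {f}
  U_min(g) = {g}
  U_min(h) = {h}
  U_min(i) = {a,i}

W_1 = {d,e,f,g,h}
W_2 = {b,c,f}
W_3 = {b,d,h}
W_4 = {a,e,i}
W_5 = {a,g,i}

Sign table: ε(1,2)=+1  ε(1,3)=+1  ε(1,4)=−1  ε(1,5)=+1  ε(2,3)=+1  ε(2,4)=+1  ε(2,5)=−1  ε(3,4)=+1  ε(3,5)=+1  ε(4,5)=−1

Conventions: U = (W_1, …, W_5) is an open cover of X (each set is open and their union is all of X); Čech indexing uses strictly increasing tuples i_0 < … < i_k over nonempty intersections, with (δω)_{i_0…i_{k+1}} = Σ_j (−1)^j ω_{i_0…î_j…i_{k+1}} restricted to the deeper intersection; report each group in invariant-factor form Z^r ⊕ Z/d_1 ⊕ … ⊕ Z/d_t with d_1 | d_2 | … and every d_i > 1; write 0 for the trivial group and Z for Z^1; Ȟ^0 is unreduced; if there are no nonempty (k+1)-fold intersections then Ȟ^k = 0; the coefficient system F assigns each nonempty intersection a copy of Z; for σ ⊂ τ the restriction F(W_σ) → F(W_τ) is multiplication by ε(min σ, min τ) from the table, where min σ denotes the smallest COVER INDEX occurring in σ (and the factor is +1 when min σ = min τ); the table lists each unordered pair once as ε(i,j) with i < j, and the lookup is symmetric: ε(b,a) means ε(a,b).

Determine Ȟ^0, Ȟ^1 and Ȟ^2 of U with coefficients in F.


Ȟ^0(U;F) ≅ Z, Ȟ^1(U;F) ≅ Z^2, Ȟ^2(U;F) ≅ 0

nerve simplices:
  W12={f} W13={d,h} W14={e} W15={g} W23={b} W45={a,i}
C dims 5,6; δ0: rk 4, SNF 1^4
degree 0: 5−4−0 = 1 → Ȟ^0 ≅ Z
degree 1: 6−0−4 = 2 → Ȟ^1 ≅ Z^2
degree 2: 0−0−0 = 0 → Ȟ^2 ≅ 0
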